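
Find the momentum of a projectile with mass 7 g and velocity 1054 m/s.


p = m*v = 0.007*1054 = 7.378 kg·m/s

7.378 kg·m/s


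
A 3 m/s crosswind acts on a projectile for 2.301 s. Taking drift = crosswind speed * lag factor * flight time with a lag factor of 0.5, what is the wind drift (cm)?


drift = v_wind * lag * t = 3 * 0.5 * 2.301 = 3.4515 m ≈ 345.2 cm

345.2 cm


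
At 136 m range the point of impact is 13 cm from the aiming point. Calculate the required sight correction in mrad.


1 mrad subtends 1 cm per 10 m of range, so adj = error_cm / (dist_m / 10) = 13 / (136/10) = 0.9559 mrad

0.9559 mrad


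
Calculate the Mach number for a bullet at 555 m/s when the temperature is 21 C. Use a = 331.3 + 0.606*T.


a = 331.3 + 0.606*(21) = 344.026 m/s
M = v/a = 555/344.026 = 1.613

1.613


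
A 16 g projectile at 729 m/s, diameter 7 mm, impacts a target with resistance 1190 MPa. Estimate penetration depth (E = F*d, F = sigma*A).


A = pi*(d/2)^2 = pi*(7/2)^2 = 38.4845 mm^2
E = 0.5*m*v^2 = 0.5*0.016*729^2 = 4251.53 J
depth = E/(sigma*A) = 4251.53 J / (1190 MPa * 38.4845 mm^2) = 4251.53/(1190 * 38.4845) m = 0.0928351 m ≈ 92.84 mm

92.84 mm


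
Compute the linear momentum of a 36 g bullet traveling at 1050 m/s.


p = m*v = 0.036*1050 = 37.8 kg·m/s

37.8 kg·m/s


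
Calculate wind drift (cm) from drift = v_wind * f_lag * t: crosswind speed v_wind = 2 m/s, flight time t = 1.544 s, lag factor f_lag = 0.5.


drift = v_wind * lag * t = 2 * 0.5 * 1.544 = 1.544 m ≈ 154.4 cm

154.4 cm


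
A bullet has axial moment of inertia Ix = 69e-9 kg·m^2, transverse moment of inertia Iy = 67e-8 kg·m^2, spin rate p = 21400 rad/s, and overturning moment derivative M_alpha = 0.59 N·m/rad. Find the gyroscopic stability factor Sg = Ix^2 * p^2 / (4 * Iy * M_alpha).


Sg = Ix^2 * p^2 / (4 * Iy * M_alpha) = (69e-9)^2 * 21400^2 / (4 * 67e-8 * 0.59) = 1.379

1.379


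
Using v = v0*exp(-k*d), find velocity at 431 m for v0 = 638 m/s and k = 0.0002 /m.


v = v0*exp(-k*d) = 638*exp(-0.0002*431) = 585.3 m/s

585.3 m/s


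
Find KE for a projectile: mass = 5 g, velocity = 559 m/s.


E = 0.5*m*v^2 = 0.5*0.005*559^2 = 781.2 J

781.2 J


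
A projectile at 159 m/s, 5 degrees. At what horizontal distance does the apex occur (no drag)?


R = v0^2*sin(2*theta)/g = 159^2*sin(2*5°)/9.81 = 447.503 m
apex_dist = R/2 = 447.503/2 = 223.8 m

223.8 m


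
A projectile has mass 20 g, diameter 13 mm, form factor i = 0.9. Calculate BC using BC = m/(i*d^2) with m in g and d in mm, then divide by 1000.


BC = m/(i*d^2*1000) = 20/(0.9 * 13^2 * 1000) = 0.0001315

0.0001315


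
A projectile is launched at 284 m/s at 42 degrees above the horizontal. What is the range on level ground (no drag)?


R = v0^2 * sin(2*theta) / g = 284^2 * sin(2*42°) / 9.81 = 8177 m

8177 m


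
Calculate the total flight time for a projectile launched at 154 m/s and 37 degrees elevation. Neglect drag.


T = 2*v0*sin(theta)/g = 2*154*sin(37°)/9.81 = 18.89 s

18.89 s


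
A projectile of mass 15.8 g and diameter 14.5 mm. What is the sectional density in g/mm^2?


SD = m/d^2 = 15.8/14.5^2 = 0.07515 g/mm^2

0.07515 g/mm^2


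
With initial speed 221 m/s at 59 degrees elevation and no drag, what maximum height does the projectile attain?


H = (v0*sin(theta))^2 / (2g) = (221*sin(59°))^2 / (2*9.81) = 1829 m

1829 m


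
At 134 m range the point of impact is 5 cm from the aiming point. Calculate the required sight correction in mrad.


1 mrad subtends 1 cm per 10 m of range, so adj = error_cm / (dist_m / 10) = 5 / (134/10) = 0.3731 mrad

0.3731 mrad


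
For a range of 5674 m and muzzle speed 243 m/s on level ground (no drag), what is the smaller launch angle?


sin(2*theta) = R*g/v0^2 = 5674*9.81/243^2 = 0.94264, theta = arcsin(0.94264)/2 = 35.25°

35.25 degrees


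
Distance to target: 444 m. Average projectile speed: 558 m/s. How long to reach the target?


t = d/v = 444/558 = 0.7957 s

0.7957 s


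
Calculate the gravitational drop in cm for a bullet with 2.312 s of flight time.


drop = 0.5*g*t^2 = 0.5*9.81*2.312^2 = 26.2189 m ≈ 2622 cm

2622 cm


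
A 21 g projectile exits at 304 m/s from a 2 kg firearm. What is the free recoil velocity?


v_recoil = m_p * v_p / m_gun = 0.021 * 304 / 2 = 3.192 m/s

3.192 m/s


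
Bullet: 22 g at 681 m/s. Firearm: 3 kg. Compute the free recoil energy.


v_r = m_p*v_p/m_gun = 0.022*681/3 = 4.994 m/s, E_r = 0.5*m_gun*v_r^2 = 0.5*3*4.994^2 = 37.41 J

37.41 J


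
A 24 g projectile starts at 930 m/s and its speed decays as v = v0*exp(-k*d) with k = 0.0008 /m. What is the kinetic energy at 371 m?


v = v0*exp(-k*d) = 930*exp(-0.0008*371) = 691.169 m/s
E = 0.5*m*v^2 = 0.5*0.024*691.169^2 = 5733 J

5733 J


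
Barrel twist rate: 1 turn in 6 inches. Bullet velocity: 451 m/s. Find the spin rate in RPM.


twist_m = 6*0.0254 = 0.1524 m
spin = v/twist = 451/0.1524 = 2959.318 rev/s
RPM = spin*60 = 2959.318*60 ≈ 177559 RPM

177559 RPM


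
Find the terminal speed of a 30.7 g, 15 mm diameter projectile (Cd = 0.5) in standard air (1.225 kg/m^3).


A = pi*(d/2)^2 = pi*(15/2000)^2 = 1.76715e-04 m^2
vt = sqrt(2mg/(Cd*rho*A)) = sqrt(2*0.0307*9.81/(0.5 * 1.225 * 1.76715e-04)) = 74.6 m/s

74.6 m/s


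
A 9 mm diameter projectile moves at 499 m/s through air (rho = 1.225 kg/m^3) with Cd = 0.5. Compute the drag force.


A = pi*(d/2)^2 = pi*(9/2000)^2 = 6.36173e-05 m^2
Fd = 0.5*Cd*rho*A*v^2 = 0.5*0.5*1.225*6.36173e-05*499^2 = 4.851 N

4.851 N


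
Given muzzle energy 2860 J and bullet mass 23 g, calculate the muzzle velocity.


v = sqrt(2*E/m) = sqrt(2*2860/0.023) = 498.7 m/s

498.7 m/s


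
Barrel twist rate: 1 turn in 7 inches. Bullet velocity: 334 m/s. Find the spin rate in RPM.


twist_m = 7*0.0254 = 0.1778 m
spin = v/twist = 334/0.1778 = 1878.515 rev/s
RPM = spin*60 = 1878.515*60 ≈ 112711 RPM

112711 RPM


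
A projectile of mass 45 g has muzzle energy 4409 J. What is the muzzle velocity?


v = sqrt(2*E/m) = sqrt(2*4409/0.045) = 442.7 m/s

442.7 m/s


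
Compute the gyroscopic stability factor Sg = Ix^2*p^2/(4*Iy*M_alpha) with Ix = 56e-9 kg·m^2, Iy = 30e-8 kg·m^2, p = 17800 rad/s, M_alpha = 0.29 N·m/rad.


Sg = Ix^2 * p^2 / (4 * Iy * M_alpha) = (56e-9)^2 * 17800^2 / (4 * 30e-8 * 0.29) = 2.855

2.855


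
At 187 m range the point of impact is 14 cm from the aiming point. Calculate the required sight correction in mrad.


1 mrad subtends 1 cm per 10 m of range, so adj = error_cm / (dist_m / 10) = 14 / (187/10) = 0.7487 mrad

0.7487 mrad


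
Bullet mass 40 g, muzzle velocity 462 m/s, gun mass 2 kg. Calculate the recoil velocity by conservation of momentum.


v_recoil = m_p * v_p / m_gun = 0.04 * 462 / 2 = 9.24 m/s

9.24 m/s


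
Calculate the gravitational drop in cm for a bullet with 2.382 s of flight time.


drop = 0.5*g*t^2 = 0.5*9.81*2.382^2 = 27.8306 m ≈ 2783 cm

2783 cm


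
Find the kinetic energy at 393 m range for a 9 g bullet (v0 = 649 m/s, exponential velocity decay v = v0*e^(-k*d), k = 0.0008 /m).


v = v0*exp(-k*d) = 649*exp(-0.0008*393) = 473.917 m/s
E = 0.5*m*v^2 = 0.5*0.009*473.917^2 = 1011 J

1011 J


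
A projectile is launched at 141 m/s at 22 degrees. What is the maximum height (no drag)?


H = (v0*sin(theta))^2 / (2g) = (141*sin(22°))^2 / (2*9.81) = 142.2 m

142.2 m


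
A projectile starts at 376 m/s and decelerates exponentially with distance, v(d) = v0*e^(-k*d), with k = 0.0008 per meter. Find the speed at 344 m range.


v = v0*exp(-k*d) = 376*exp(-0.0008*344) = 285.5 m/s

285.5 m/s


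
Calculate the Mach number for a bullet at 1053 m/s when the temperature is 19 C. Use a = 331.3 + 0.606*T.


a = 331.3 + 0.606*(19) = 342.814 m/s
M = v/a = 1053/342.814 = 3.072

3.072


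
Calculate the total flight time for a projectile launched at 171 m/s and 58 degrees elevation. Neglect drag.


T = 2*v0*sin(theta)/g = 2*171*sin(58°)/9.81 = 29.56 s

29.56 s


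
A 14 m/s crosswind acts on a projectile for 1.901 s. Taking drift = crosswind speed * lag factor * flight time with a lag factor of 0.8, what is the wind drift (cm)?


drift = v_wind * lag * t = 14 * 0.8 * 1.901 = 21.2912 m ≈ 2129 cm

2129 cm


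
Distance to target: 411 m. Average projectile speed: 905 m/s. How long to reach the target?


t = d/v = 411/905 = 0.4541 s

0.4541 s


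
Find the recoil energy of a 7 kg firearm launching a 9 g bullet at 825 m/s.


v_r = m_p*v_p/m_gun = 0.009*825/7 = 1.06071 m/s, E_r = 0.5*m_gun*v_r^2 = 0.5*7*1.06071^2 = 3.938 J

3.938 J


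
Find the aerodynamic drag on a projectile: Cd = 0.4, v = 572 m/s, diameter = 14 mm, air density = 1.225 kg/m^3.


A = pi*(d/2)^2 = pi*(14/2000)^2 = 1.53938e-04 m^2
Fd = 0.5*Cd*rho*A*v^2 = 0.5*0.4*1.225*1.53938e-04*572^2 = 12.34 N

12.34 N


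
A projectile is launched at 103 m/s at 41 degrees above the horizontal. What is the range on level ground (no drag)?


R = v0^2 * sin(2*theta) / g = 103^2 * sin(2*41°) / 9.81 = 1071 m

1071 m


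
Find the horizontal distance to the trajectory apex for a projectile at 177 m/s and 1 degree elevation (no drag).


R = v0^2*sin(2*theta)/g = 177^2*sin(2*1°)/9.81 = 111.454 m
apex_dist = R/2 = 111.454/2 = 55.73 m

55.73 m


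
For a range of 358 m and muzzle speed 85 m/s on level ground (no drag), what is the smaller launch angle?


sin(2*theta) = R*g/v0^2 = 358*9.81/85^2 = 0.486087, theta = arcsin(0.486087)/2 = 14.54°

14.54 degrees


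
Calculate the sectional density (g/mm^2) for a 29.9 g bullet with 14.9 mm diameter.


SD = m/d^2 = 29.9/14.9^2 = 0.1347 g/mm^2

0.1347 g/mm^2


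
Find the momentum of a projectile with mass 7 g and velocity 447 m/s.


p = m*v = 0.007*447 = 3.129 kg·m/s

3.129 kg·m/s


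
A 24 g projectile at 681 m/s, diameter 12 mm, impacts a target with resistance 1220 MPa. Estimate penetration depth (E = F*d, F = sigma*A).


A = pi*(d/2)^2 = pi*(12/2)^2 = 113.097 mm^2
E = 0.5*m*v^2 = 0.5*0.024*681^2 = 5565.13 J
depth = E/(sigma*A) = 5565.13 J / (1220 MPa * 113.097 mm^2) = 5565.13/(1220 * 113.097) m = 0.0403333 m ≈ 40.33 mm

40.33 mm


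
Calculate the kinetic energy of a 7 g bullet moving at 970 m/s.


E = 0.5*m*v^2 = 0.5*0.007*970^2 = 3293 J

3293 J


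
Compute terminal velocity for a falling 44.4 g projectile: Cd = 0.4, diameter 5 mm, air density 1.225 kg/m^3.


A = pi*(d/2)^2 = pi*(5/2000)^2 = 1.96350e-05 m^2
vt = sqrt(2mg/(Cd*rho*A)) = sqrt(2*0.0444*9.81/(0.4 * 1.225 * 1.96350e-05)) = 300.9 m/s

300.9 m/s


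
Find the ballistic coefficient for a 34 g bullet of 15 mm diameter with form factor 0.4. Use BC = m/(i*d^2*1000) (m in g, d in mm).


BC = m/(i*d^2*1000) = 34/(0.4 * 15^2 * 1000) = 0.0003778

0.0003778


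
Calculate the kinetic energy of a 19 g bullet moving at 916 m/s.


E = 0.5*m*v^2 = 0.5*0.019*916^2 = 7971 J

7971 J


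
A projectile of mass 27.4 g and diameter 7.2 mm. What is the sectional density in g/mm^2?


SD = m/d^2 = 27.4/7.2^2 = 0.5285 g/mm^2

0.5285 g/mm^2


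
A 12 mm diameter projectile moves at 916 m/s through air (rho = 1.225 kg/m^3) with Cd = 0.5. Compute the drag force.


A = pi*(d/2)^2 = pi*(12/2000)^2 = 1.13097e-04 m^2
Fd = 0.5*Cd*rho*A*v^2 = 0.5*0.5*1.225*1.13097e-04*916^2 = 29.06 N

29.06 N


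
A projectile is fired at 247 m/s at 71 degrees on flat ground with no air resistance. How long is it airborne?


T = 2*v0*sin(theta)/g = 2*247*sin(71°)/9.81 = 47.61 s

47.61 s


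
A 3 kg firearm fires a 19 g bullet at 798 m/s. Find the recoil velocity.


v_recoil = m_p * v_p / m_gun = 0.019 * 798 / 3 = 5.054 m/s

5.054 m/s


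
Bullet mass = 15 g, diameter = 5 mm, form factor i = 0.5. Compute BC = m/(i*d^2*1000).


BC = m/(i*d^2*1000) = 15/(0.5 * 5^2 * 1000) = 0.0012

0.0012


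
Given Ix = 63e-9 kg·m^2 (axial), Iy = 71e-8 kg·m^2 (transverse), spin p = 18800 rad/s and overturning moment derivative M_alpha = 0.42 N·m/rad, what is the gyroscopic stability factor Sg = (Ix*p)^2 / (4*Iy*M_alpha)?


Sg = Ix^2 * p^2 / (4 * Iy * M_alpha) = (63e-9)^2 * 18800^2 / (4 * 71e-8 * 0.42) = 1.176

1.176


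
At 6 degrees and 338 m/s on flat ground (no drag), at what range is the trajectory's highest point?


R = v0^2*sin(2*theta)/g = 338^2*sin(2*6°)/9.81 = 2421.27 m
apex_dist = R/2 = 2421.27/2 = 1211 m

1211 m


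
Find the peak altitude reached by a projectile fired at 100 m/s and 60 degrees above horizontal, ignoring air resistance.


H = (v0*sin(theta))^2 / (2g) = (100*sin(60°))^2 / (2*9.81) = 382.3 m

382.3 m


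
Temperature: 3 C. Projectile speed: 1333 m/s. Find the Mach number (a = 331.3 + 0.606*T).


a = 331.3 + 0.606*(3) = 333.118 m/s
M = v/a = 1333/333.118 = 4.002

4.002


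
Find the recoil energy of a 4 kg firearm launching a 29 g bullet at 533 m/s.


v_r = m_p*v_p/m_gun = 0.029*533/4 = 3.86425 m/s, E_r = 0.5*m_gun*v_r^2 = 0.5*4*3.86425^2 = 29.86 J

29.86 J


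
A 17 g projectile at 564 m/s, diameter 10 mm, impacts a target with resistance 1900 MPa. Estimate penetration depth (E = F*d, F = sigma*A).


A = pi*(d/2)^2 = pi*(10/2)^2 = 78.5398 mm^2
E = 0.5*m*v^2 = 0.5*0.017*564^2 = 2703.82 J
depth = E/(sigma*A) = 2703.82 J / (1900 MPa * 78.5398 mm^2) = 2703.82/(1900 * 78.5398) m = 0.018119 m ≈ 18.12 mm

18.12 mm


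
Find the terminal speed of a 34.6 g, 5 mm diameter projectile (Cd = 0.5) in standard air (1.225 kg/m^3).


A = pi*(d/2)^2 = pi*(5/2000)^2 = 1.96350e-05 m^2
vt = sqrt(2mg/(Cd*rho*A)) = sqrt(2*0.0346*9.81/(0.5 * 1.225 * 1.96350e-05)) = 237.6 m/s

237.6 m/s


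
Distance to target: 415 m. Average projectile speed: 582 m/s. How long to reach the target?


t = d/v = 415/582 = 0.7131 s

0.7131 s


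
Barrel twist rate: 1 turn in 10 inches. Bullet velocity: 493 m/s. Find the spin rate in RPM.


twist_m = 10*0.0254 = 0.254 m
spin = v/twist = 493/0.254 = 1940.945 rev/s
RPM = spin*60 = 1940.945*60 ≈ 116457 RPM

116457 RPM


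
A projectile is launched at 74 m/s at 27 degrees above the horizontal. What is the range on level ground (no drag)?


R = v0^2 * sin(2*theta) / g = 74^2 * sin(2*27°) / 9.81 = 451.6 m

451.6 m


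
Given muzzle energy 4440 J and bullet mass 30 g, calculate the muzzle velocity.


v = sqrt(2*E/m) = sqrt(2*4440/0.03) = 544.1 m/s

544.1 m/s


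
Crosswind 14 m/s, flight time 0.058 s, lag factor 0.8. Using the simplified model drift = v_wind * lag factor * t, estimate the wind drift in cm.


drift = v_wind * lag * t = 14 * 0.8 * 0.058 = 0.6496 m ≈ 64.96 cm

64.96 cm


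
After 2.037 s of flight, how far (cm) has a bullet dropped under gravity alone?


drop = 0.5*g*t^2 = 0.5*9.81*2.037^2 = 20.3527 m ≈ 2035 cm

2035 cm


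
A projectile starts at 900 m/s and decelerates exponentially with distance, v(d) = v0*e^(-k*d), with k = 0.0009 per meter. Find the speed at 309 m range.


v = v0*exp(-k*d) = 900*exp(-0.0009*309) = 681.5 m/s

681.5 m/s


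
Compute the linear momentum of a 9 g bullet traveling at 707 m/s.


p = m*v = 0.009*707 = 6.363 kg·m/s

6.363 kg·m/s


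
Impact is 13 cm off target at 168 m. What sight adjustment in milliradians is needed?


1 mrad subtends 1 cm per 10 m of range, so adj = error_cm / (dist_m / 10) = 13 / (168/10) = 0.7738 mrad

0.7738 mrad


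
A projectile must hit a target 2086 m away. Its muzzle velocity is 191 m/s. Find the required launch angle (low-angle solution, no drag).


sin(2*theta) = R*g/v0^2 = 2086*9.81/191^2 = 0.56094, theta = arcsin(0.56094)/2 = 17.06°

17.06 degrees


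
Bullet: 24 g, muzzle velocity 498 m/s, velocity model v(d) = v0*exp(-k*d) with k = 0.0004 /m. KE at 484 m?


v = v0*exp(-k*d) = 498*exp(-0.0004*484) = 410.346 m/s
E = 0.5*m*v^2 = 0.5*0.024*410.346^2 = 2021 J

2021 J


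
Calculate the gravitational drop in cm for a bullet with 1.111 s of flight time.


drop = 0.5*g*t^2 = 0.5*9.81*1.111^2 = 6.05434 m ≈ 605.4 cm

605.4 cm


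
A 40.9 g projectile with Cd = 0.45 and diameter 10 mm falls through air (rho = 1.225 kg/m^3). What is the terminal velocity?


A = pi*(d/2)^2 = pi*(10/2000)^2 = 7.85398e-05 m^2
vt = sqrt(2mg/(Cd*rho*A)) = sqrt(2*0.0409*9.81/(0.45 * 1.225 * 7.85398e-05)) = 136.1 m/s

136.1 m/s


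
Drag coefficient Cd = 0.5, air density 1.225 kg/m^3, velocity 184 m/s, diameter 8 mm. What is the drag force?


A = pi*(d/2)^2 = pi*(8/2000)^2 = 5.02655e-05 m^2
Fd = 0.5*Cd*rho*A*v^2 = 0.5*0.5*1.225*5.02655e-05*184^2 = 0.5212 N

0.5212 N


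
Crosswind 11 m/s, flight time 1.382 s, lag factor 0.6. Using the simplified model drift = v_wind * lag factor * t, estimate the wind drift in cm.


drift = v_wind * lag * t = 11 * 0.6 * 1.382 = 9.1212 m ≈ 912.1 cm

912.1 cm


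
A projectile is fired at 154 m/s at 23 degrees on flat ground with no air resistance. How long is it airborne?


T = 2*v0*sin(theta)/g = 2*154*sin(23°)/9.81 = 12.27 s

12.27 s


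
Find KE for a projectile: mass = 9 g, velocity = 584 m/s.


E = 0.5*m*v^2 = 0.5*0.009*584^2 = 1535 J

1535 J


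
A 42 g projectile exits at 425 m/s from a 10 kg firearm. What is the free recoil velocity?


v_recoil = m_p * v_p / m_gun = 0.042 * 425 / 10 = 1.785 m/s

1.785 m/s


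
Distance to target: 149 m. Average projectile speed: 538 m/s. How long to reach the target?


t = d/v = 149/538 = 0.277 s

0.277 s


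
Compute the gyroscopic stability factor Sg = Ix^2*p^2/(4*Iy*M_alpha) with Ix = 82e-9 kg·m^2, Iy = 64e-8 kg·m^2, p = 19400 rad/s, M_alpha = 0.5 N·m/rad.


Sg = Ix^2 * p^2 / (4 * Iy * M_alpha) = (82e-9)^2 * 19400^2 / (4 * 64e-8 * 0.5) = 1.977

1.977


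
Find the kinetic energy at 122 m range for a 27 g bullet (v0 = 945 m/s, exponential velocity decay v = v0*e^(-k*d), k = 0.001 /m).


v = v0*exp(-k*d) = 945*exp(-0.001*122) = 836.465 m/s
E = 0.5*m*v^2 = 0.5*0.027*836.465^2 = 9446 J

9446 J


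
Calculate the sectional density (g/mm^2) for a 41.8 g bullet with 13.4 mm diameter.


SD = m/d^2 = 41.8/13.4^2 = 0.2328 g/mm^2

0.2328 g/mm^2


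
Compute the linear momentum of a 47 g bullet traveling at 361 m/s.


p = m*v = 0.047*361 = 16.97 kg·m/s

16.97 kg·m/s


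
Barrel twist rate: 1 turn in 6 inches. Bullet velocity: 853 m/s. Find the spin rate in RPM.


twist_m = 6*0.0254 = 0.1524 m
spin = v/twist = 853/0.1524 = 5597.113 rev/s
RPM = spin*60 = 5597.113*60 ≈ 335827 RPM

335827 RPM


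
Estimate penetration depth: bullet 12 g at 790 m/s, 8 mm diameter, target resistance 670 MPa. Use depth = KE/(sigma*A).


A = pi*(d/2)^2 = pi*(8/2)^2 = 50.2655 mm^2
E = 0.5*m*v^2 = 0.5*0.012*790^2 = 3744.6 J
depth = E/(sigma*A) = 3744.6 J / (670 MPa * 50.2655 mm^2) = 3744.6/(670 * 50.2655) m = 0.111189 m ≈ 111.2 mm

111.2 mm


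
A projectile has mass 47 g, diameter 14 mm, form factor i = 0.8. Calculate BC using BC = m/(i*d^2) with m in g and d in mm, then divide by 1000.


BC = m/(i*d^2*1000) = 47/(0.8 * 14^2 * 1000) = 0.0002997

0.0002997


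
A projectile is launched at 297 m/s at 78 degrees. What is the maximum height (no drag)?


H = (v0*sin(theta))^2 / (2g) = (297*sin(78°))^2 / (2*9.81) = 4302 m

4302 m


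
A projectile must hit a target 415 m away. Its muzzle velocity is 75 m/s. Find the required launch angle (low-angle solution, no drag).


sin(2*theta) = R*g/v0^2 = 415*9.81/75^2 = 0.72376, theta = arcsin(0.72376)/2 = 23.18°

23.18 degrees


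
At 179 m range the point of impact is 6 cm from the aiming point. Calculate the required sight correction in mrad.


1 mrad subtends 1 cm per 10 m of range, so adj = error_cm / (dist_m / 10) = 6 / (179/10) = 0.3352 mrad

0.3352 mrad


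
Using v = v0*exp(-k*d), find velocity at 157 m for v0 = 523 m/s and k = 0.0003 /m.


v = v0*exp(-k*d) = 523*exp(-0.0003*157) = 498.9 m/s

498.9 m/s


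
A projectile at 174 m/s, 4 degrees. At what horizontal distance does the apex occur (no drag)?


R = v0^2*sin(2*theta)/g = 174^2*sin(2*4°)/9.81 = 429.521 m
apex_dist = R/2 = 429.521/2 = 214.8 m

214.8 m


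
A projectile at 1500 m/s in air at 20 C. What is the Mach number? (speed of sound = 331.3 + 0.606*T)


a = 331.3 + 0.606*(20) = 343.42 m/s
M = v/a = 1500/343.42 = 4.368

4.368


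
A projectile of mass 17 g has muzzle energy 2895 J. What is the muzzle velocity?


v = sqrt(2*E/m) = sqrt(2*2895/0.017) = 583.6 m/s

583.6 m/s


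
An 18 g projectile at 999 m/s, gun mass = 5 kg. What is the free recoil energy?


v_r = m_p*v_p/m_gun = 0.018*999/5 = 3.5964 m/s, E_r = 0.5*m_gun*v_r^2 = 0.5*5*3.5964^2 = 32.34 J

32.34 J


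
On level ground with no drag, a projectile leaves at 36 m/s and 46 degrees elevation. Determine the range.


R = v0^2 * sin(2*theta) / g = 36^2 * sin(2*46°) / 9.81 = 132 m

132 m


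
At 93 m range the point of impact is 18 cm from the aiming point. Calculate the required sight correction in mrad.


1 mrad subtends 1 cm per 10 m of range, so adj = error_cm / (dist_m / 10) = 18 / (93/10) = 1.935 mrad

1.935 mrad


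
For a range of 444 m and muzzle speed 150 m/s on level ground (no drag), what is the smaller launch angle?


sin(2*theta) = R*g/v0^2 = 444*9.81/150^2 = 0.193584, theta = arcsin(0.193584)/2 = 5.581°

5.581 degrees


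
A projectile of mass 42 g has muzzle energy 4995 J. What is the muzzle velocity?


v = sqrt(2*E/m) = sqrt(2*4995/0.042) = 487.7 m/s

487.7 m/s


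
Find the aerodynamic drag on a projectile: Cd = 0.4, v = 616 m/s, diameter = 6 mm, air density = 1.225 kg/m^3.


A = pi*(d/2)^2 = pi*(6/2000)^2 = 2.82743e-05 m^2
Fd = 0.5*Cd*rho*A*v^2 = 0.5*0.4*1.225*2.82743e-05*616^2 = 2.629 N

2.629 N


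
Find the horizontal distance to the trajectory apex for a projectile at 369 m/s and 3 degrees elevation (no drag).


R = v0^2*sin(2*theta)/g = 369^2*sin(2*3°)/9.81 = 1450.84 m
apex_dist = R/2 = 1450.84/2 = 725.4 m

725.4 m


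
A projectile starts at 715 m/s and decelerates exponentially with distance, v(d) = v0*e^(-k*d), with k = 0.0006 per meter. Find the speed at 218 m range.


v = v0*exp(-k*d) = 715*exp(-0.0006*218) = 627.3 m/s

627.3 m/s


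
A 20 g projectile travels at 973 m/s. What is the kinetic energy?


E = 0.5*m*v^2 = 0.5*0.02*973^2 = 9467 J

9467 J


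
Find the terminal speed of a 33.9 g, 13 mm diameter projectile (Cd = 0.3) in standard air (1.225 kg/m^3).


A = pi*(d/2)^2 = pi*(13/2000)^2 = 1.32732e-04 m^2
vt = sqrt(2mg/(Cd*rho*A)) = sqrt(2*0.0339*9.81/(0.3 * 1.225 * 1.32732e-04)) = 116.8 m/s

116.8 m/s


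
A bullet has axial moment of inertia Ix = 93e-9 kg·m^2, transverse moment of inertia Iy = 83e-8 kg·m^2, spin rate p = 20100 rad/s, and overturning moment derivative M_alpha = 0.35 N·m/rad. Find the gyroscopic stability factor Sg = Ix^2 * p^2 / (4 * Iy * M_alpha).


Sg = Ix^2 * p^2 / (4 * Iy * M_alpha) = (93e-9)^2 * 20100^2 / (4 * 83e-8 * 0.35) = 3.007

3.007


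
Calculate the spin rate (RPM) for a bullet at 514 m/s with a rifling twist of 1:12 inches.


twist_m = 12*0.0254 = 0.3048 m
spin = v/twist = 514/0.3048 = 1686.352 rev/s
RPM = spin*60 = 1686.352*60 ≈ 101181 RPM

101181 RPM


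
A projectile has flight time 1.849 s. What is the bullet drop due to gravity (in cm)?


drop = 0.5*g*t^2 = 0.5*9.81*1.849^2 = 16.7692 m ≈ 1677 cm

1677 cm


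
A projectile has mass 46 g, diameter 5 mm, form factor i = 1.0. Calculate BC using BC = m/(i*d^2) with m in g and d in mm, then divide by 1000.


BC = m/(i*d^2*1000) = 46/(1.0 * 5^2 * 1000) = 0.00184

0.00184


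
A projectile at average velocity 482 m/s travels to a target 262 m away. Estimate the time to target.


t = d/v = 262/482 = 0.5436 s

0.5436 s


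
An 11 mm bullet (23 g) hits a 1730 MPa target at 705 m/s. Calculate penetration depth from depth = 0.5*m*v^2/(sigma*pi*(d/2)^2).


A = pi*(d/2)^2 = pi*(11/2)^2 = 95.0332 mm^2
E = 0.5*m*v^2 = 0.5*0.023*705^2 = 5715.79 J
depth = E/(sigma*A) = 5715.79 J / (1730 MPa * 95.0332 mm^2) = 5715.79/(1730 * 95.0332) m = 0.034766 m ≈ 34.77 mm

34.77 mm


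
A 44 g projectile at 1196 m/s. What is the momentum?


p = m*v = 0.044*1196 = 52.62 kg·m/s

52.62 kg·m/s


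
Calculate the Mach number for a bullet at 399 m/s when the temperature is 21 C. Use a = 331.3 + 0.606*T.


a = 331.3 + 0.606*(21) = 344.026 m/s
M = v/a = 399/344.026 = 1.16

1.16


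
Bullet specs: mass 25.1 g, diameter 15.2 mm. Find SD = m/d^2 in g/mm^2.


SD = m/d^2 = 25.1/15.2^2 = 0.1086 g/mm^2

0.1086 g/mm^2


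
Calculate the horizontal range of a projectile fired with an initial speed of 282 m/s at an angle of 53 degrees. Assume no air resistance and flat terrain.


R = v0^2 * sin(2*theta) / g = 282^2 * sin(2*53°) / 9.81 = 7792 m

7792 m


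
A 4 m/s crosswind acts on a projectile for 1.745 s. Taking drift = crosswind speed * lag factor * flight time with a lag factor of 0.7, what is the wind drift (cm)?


drift = v_wind * lag * t = 4 * 0.7 * 1.745 = 4.886 m ≈ 488.6 cm

488.6 cm


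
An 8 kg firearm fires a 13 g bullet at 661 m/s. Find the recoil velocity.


v_recoil = m_p * v_p / m_gun = 0.013 * 661 / 8 = 1.074 m/s

1.074 m/s


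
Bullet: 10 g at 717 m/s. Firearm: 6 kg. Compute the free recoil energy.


v_r = m_p*v_p/m_gun = 0.01*717/6 = 1.195 m/s, E_r = 0.5*m_gun*v_r^2 = 0.5*6*1.195^2 = 4.284 J

4.284 J


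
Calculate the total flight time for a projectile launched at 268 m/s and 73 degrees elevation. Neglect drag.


T = 2*v0*sin(theta)/g = 2*268*sin(73°)/9.81 = 52.25 s

52.25 s


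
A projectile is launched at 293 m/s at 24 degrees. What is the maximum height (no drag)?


H = (v0*sin(theta))^2 / (2g) = (293*sin(24°))^2 / (2*9.81) = 723.9 m

723.9 m


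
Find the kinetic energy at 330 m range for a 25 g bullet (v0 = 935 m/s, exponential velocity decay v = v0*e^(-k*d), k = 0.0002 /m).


v = v0*exp(-k*d) = 935*exp(-0.0002*330) = 875.282 m/s
E = 0.5*m*v^2 = 0.5*0.025*875.282^2 = 9576 J

9576 J


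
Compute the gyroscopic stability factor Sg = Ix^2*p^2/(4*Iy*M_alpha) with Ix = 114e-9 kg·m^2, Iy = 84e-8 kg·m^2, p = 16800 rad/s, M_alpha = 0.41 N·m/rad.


Sg = Ix^2 * p^2 / (4 * Iy * M_alpha) = (114e-9)^2 * 16800^2 / (4 * 84e-8 * 0.41) = 2.663

2.663


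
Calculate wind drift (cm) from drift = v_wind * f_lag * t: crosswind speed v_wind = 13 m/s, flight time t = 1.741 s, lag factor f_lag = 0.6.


drift = v_wind * lag * t = 13 * 0.6 * 1.741 = 13.5798 m ≈ 1358 cm

1358 cm


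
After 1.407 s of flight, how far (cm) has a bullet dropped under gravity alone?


drop = 0.5*g*t^2 = 0.5*9.81*1.407^2 = 9.71018 m ≈ 971 cm

971 cm


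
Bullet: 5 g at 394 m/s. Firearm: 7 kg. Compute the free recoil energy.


v_r = m_p*v_p/m_gun = 0.005*394/7 = 0.281429 m/s, E_r = 0.5*m_gun*v_r^2 = 0.5*7*0.281429^2 = 0.2772 J

0.2772 J


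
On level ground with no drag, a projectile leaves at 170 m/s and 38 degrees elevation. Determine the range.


R = v0^2 * sin(2*theta) / g = 170^2 * sin(2*38°) / 9.81 = 2858 m

2858 m


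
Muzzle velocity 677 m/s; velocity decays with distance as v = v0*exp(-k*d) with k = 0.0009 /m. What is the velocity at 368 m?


v = v0*exp(-k*d) = 677*exp(-0.0009*368) = 486.1 m/s

486.1 m/s


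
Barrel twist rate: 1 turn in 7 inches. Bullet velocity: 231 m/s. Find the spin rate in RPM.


twist_m = 7*0.0254 = 0.1778 m
spin = v/twist = 231/0.1778 = 1299.213 rev/s
RPM = spin*60 = 1299.213*60 ≈ 77953 RPM

77953 RPM


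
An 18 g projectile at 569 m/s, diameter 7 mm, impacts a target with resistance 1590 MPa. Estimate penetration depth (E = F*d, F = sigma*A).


A = pi*(d/2)^2 = pi*(7/2)^2 = 38.4845 mm^2
E = 0.5*m*v^2 = 0.5*0.018*569^2 = 2913.85 J
depth = E/(sigma*A) = 2913.85 J / (1590 MPa * 38.4845 mm^2) = 2913.85/(1590 * 38.4845) m = 0.0476194 m ≈ 47.62 mm

47.62 mm


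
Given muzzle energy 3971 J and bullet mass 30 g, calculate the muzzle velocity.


v = sqrt(2*E/m) = sqrt(2*3971/0.03) = 514.5 m/s

514.5 m/s


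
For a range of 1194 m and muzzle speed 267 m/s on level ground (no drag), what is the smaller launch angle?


sin(2*theta) = R*g/v0^2 = 1194*9.81/267^2 = 0.164305, theta = arcsin(0.164305)/2 = 4.728°

4.728 degrees


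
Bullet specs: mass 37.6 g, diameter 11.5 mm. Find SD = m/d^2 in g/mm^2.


SD = m/d^2 = 37.6/11.5^2 = 0.2843 g/mm^2

0.2843 g/mm^2


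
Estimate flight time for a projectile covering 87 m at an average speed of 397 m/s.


t = d/v = 87/397 = 0.2191 s

0.2191 s


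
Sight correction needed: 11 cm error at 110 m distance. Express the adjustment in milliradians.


1 mrad subtends 1 cm per 10 m of range, so adj = error_cm / (dist_m / 10) = 11 / (110/10) = 1 mrad

1 mrad


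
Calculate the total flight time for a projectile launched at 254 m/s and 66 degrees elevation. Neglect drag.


T = 2*v0*sin(theta)/g = 2*254*sin(66°)/9.81 = 47.31 s

47.31 s


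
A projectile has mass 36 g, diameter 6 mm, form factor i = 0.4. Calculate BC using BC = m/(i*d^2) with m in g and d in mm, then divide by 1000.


BC = m/(i*d^2*1000) = 36/(0.4 * 6^2 * 1000) = 0.0025

0.0025


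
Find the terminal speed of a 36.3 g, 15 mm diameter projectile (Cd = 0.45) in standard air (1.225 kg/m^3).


A = pi*(d/2)^2 = pi*(15/2000)^2 = 1.76715e-04 m^2
vt = sqrt(2mg/(Cd*rho*A)) = sqrt(2*0.0363*9.81/(0.45 * 1.225 * 1.76715e-04)) = 85.51 m/s

85.51 m/s


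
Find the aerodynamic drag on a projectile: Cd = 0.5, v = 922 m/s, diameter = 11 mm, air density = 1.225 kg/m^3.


A = pi*(d/2)^2 = pi*(11/2000)^2 = 9.50332e-05 m^2
Fd = 0.5*Cd*rho*A*v^2 = 0.5*0.5*1.225*9.50332e-05*922^2 = 24.74 N

24.74 N


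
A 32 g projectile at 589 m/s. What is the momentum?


p = m*v = 0.032*589 = 18.85 kg·m/s

18.85 kg·m/s


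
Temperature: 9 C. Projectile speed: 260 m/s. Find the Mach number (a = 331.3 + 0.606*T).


a = 331.3 + 0.606*(9) = 336.754 m/s
M = v/a = 260/336.754 = 0.7721

0.7721


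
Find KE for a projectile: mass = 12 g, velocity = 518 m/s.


E = 0.5*m*v^2 = 0.5*0.012*518^2 = 1610 J

1610 J


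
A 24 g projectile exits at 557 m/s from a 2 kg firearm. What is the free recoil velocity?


v_recoil = m_p * v_p / m_gun = 0.024 * 557 / 2 = 6.684 m/s

6.684 m/s


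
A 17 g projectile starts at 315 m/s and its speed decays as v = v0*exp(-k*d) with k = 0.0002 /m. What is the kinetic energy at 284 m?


v = v0*exp(-k*d) = 315*exp(-0.0002*284) = 297.607 m/s
E = 0.5*m*v^2 = 0.5*0.017*297.607^2 = 752.8 J

752.8 J


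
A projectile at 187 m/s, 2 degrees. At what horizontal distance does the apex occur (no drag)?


R = v0^2*sin(2*theta)/g = 187^2*sin(2*2°)/9.81 = 248.656 m
apex_dist = R/2 = 248.656/2 = 124.3 m

124.3 m


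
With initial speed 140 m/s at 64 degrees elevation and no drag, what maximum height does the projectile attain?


H = (v0*sin(theta))^2 / (2g) = (140*sin(64°))^2 / (2*9.81) = 807 m

807 m


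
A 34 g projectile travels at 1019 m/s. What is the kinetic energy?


E = 0.5*m*v^2 = 0.5*0.034*1019^2 = 17652 J

17652 J


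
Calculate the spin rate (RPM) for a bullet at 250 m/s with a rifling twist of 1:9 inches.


twist_m = 9*0.0254 = 0.2286 m
spin = v/twist = 250/0.2286 = 1093.613 rev/s
RPM = spin*60 = 1093.613*60 ≈ 65617 RPM

65617 RPM


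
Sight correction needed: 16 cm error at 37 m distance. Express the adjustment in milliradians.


1 mrad subtends 1 cm per 10 m of range, so adj = error_cm / (dist_m / 10) = 16 / (37/10) = 4.324 mrad

4.324 mrad


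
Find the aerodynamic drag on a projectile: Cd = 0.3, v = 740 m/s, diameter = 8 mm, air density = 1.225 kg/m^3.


A = pi*(d/2)^2 = pi*(8/2000)^2 = 5.02655e-05 m^2
Fd = 0.5*Cd*rho*A*v^2 = 0.5*0.3*1.225*5.02655e-05*740^2 = 5.058 N

5.058 N


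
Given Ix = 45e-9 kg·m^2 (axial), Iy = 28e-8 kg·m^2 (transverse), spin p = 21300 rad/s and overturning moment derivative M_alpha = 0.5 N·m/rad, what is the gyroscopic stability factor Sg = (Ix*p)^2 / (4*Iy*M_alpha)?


Sg = Ix^2 * p^2 / (4 * Iy * M_alpha) = (45e-9)^2 * 21300^2 / (4 * 28e-8 * 0.5) = 1.641

1.641


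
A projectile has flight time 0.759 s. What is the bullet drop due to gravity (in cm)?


drop = 0.5*g*t^2 = 0.5*9.81*0.759^2 = 2.82568 m ≈ 282.6 cm

282.6 cm


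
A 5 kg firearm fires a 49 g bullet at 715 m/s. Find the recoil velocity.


v_recoil = m_p * v_p / m_gun = 0.049 * 715 / 5 = 7.007 m/s

7.007 m/s


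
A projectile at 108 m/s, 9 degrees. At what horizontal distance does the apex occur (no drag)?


R = v0^2*sin(2*theta)/g = 108^2*sin(2*9°)/9.81 = 367.418 m
apex_dist = R/2 = 367.418/2 = 183.7 m

183.7 m


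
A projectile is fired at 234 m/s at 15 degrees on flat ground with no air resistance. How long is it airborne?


T = 2*v0*sin(theta)/g = 2*234*sin(15°)/9.81 = 12.35 s

12.35 s


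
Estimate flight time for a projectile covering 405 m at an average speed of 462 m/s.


t = d/v = 405/462 = 0.8766 s

0.8766 s


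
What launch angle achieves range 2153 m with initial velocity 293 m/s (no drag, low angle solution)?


sin(2*theta) = R*g/v0^2 = 2153*9.81/293^2 = 0.246024, theta = arcsin(0.246024)/2 = 7.121°

7.121 degrees


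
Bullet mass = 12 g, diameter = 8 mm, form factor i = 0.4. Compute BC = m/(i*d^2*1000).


BC = m/(i*d^2*1000) = 12/(0.4 * 8^2 * 1000) = 0.0004687

0.0004687


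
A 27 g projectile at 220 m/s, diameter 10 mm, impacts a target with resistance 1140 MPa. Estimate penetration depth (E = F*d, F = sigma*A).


A = pi*(d/2)^2 = pi*(10/2)^2 = 78.5398 mm^2
E = 0.5*m*v^2 = 0.5*0.027*220^2 = 653.4 J
depth = E/(sigma*A) = 653.4 J / (1140 MPa * 78.5398 mm^2) = 653.4/(1140 * 78.5398) m = 0.00729767 m ≈ 7.298 mm

7.298 mm


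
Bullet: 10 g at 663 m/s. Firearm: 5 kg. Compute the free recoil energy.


v_r = m_p*v_p/m_gun = 0.01*663/5 = 1.326 m/s, E_r = 0.5*m_gun*v_r^2 = 0.5*5*1.326^2 = 4.396 J

4.396 J


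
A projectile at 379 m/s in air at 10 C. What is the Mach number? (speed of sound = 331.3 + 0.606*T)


a = 331.3 + 0.606*(10) = 337.36 m/s
M = v/a = 379/337.36 = 1.123

1.123


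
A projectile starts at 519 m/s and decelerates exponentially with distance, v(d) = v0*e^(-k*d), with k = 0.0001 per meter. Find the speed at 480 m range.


v = v0*exp(-k*d) = 519*exp(-0.0001*480) = 494.7 m/s

494.7 m/s


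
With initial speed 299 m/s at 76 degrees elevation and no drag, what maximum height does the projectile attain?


H = (v0*sin(theta))^2 / (2g) = (299*sin(76°))^2 / (2*9.81) = 4290 m

4290 m


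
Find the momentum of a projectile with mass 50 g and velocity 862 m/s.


p = m*v = 0.05*862 = 43.1 kg·m/s

43.1 kg·m/s


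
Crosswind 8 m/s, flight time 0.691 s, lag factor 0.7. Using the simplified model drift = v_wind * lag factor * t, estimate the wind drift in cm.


drift = v_wind * lag * t = 8 * 0.7 * 0.691 = 3.8696 m ≈ 387 cm

387 cm


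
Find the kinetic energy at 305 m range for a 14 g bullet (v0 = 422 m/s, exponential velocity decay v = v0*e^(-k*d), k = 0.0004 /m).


v = v0*exp(-k*d) = 422*exp(-0.0004*305) = 373.533 m/s
E = 0.5*m*v^2 = 0.5*0.014*373.533^2 = 976.7 J

976.7 J


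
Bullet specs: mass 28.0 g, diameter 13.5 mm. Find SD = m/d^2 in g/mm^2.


SD = m/d^2 = 28.0/13.5^2 = 0.1536 g/mm^2

0.1536 g/mm^2


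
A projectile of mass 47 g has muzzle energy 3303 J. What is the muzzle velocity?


v = sqrt(2*E/m) = sqrt(2*3303/0.047) = 374.9 m/s

374.9 m/s


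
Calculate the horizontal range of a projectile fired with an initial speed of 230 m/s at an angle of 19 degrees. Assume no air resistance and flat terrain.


R = v0^2 * sin(2*theta) / g = 230^2 * sin(2*19°) / 9.81 = 3320 m

3320 m


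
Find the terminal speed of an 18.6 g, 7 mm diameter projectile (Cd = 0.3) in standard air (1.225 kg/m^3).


A = pi*(d/2)^2 = pi*(7/2000)^2 = 3.84845e-05 m^2
vt = sqrt(2mg/(Cd*rho*A)) = sqrt(2*0.0186*9.81/(0.3 * 1.225 * 3.84845e-05)) = 160.6 m/s

160.6 m/s


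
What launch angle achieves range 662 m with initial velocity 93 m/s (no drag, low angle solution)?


sin(2*theta) = R*g/v0^2 = 662*9.81/93^2 = 0.750864, theta = arcsin(0.750864)/2 = 24.33°

24.33 degrees


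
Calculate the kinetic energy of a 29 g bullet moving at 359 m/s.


E = 0.5*m*v^2 = 0.5*0.029*359^2 = 1869 J

1869 J


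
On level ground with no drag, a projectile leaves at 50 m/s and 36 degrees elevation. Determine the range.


R = v0^2 * sin(2*theta) / g = 50^2 * sin(2*36°) / 9.81 = 242.4 m

242.4 m


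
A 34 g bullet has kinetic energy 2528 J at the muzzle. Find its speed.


v = sqrt(2*E/m) = sqrt(2*2528/0.034) = 385.6 m/s

385.6 m/s


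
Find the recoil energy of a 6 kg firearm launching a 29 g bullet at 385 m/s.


v_r = m_p*v_p/m_gun = 0.029*385/6 = 1.86083 m/s, E_r = 0.5*m_gun*v_r^2 = 0.5*6*1.86083^2 = 10.39 J

10.39 J


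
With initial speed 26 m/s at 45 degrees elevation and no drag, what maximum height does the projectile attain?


H = (v0*sin(theta))^2 / (2g) = (26*sin(45°))^2 / (2*9.81) = 17.23 m

17.23 m


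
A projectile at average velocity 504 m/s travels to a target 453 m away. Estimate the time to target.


t = d/v = 453/504 = 0.8988 s

0.8988 s


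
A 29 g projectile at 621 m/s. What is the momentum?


p = m*v = 0.029*621 = 18.01 kg·m/s

18.01 kg·m/s


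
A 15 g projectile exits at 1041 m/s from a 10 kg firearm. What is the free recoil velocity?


v_recoil = m_p * v_p / m_gun = 0.015 * 1041 / 10 = 1.562 m/s

1.562 m/s


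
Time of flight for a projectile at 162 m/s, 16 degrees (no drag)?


T = 2*v0*sin(theta)/g = 2*162*sin(16°)/9.81 = 9.104 s

9.104 s


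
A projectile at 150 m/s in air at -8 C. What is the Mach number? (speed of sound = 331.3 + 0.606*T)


a = 331.3 + 0.606*(-8) = 326.452 m/s
M = v/a = 150/326.452 = 0.4595

0.4595


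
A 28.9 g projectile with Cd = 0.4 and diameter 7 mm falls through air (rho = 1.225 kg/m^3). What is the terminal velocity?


A = pi*(d/2)^2 = pi*(7/2000)^2 = 3.84845e-05 m^2
vt = sqrt(2mg/(Cd*rho*A)) = sqrt(2*0.0289*9.81/(0.4 * 1.225 * 3.84845e-05)) = 173.4 m/s

173.4 m/s


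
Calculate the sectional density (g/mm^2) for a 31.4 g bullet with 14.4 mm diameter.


SD = m/d^2 = 31.4/14.4^2 = 0.1514 g/mm^2

0.1514 g/mm^2


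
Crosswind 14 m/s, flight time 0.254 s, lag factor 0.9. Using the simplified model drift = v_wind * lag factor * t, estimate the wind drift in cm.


drift = v_wind * lag * t = 14 * 0.9 * 0.254 = 3.2004 m ≈ 320 cm

320 cm


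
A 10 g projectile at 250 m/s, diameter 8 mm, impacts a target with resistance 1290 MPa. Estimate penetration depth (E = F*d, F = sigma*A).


A = pi*(d/2)^2 = pi*(8/2)^2 = 50.2655 mm^2
E = 0.5*m*v^2 = 0.5*0.01*250^2 = 312.5 J
depth = E/(sigma*A) = 312.5 J / (1290 MPa * 50.2655 mm^2) = 312.5/(1290 * 50.2655) m = 0.00481937 m ≈ 4.819 mm

4.819 mm


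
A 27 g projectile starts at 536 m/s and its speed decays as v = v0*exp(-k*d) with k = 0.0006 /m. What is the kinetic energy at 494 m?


v = v0*exp(-k*d) = 536*exp(-0.0006*494) = 398.511 m/s
E = 0.5*m*v^2 = 0.5*0.027*398.511^2 = 2144 J

2144 J


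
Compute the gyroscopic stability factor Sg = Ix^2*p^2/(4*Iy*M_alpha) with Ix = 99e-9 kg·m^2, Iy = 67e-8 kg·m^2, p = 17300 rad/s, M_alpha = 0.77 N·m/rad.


Sg = Ix^2 * p^2 / (4 * Iy * M_alpha) = (99e-9)^2 * 17300^2 / (4 * 67e-8 * 0.77) = 1.421

1.421


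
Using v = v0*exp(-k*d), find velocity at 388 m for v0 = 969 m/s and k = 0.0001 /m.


v = v0*exp(-k*d) = 969*exp(-0.0001*388) = 932.1 m/s

932.1 m/s


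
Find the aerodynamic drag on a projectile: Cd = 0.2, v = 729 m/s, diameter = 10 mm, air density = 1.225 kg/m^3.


A = pi*(d/2)^2 = pi*(10/2000)^2 = 7.85398e-05 m^2
Fd = 0.5*Cd*rho*A*v^2 = 0.5*0.2*1.225*7.85398e-05*729^2 = 5.113 N

5.113 N


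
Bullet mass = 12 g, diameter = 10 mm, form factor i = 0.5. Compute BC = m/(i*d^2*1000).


BC = m/(i*d^2*1000) = 12/(0.5 * 10^2 * 1000) = 0.00024

0.00024
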